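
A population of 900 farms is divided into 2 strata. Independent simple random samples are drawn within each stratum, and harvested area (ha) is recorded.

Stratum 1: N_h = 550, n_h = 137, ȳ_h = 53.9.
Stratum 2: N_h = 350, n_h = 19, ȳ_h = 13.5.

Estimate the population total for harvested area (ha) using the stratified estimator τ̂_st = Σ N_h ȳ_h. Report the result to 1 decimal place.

τ̂_st ≈ 34370.0

τ̂_st = Σ N_h ȳ_h = 550·53.9 + 350·13.5 = 34370.0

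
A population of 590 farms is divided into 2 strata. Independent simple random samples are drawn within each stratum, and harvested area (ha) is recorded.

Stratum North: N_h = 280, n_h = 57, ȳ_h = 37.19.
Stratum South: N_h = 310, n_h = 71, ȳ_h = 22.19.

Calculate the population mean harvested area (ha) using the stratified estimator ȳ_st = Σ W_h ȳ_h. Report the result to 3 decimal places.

N = Σ N_h = 590. Stratum weights W_h = N_h/N.
ȳ_st = (280·37.19 + 310·22.19) / 590 = 29.30864

ȳ_st ≈ 29.309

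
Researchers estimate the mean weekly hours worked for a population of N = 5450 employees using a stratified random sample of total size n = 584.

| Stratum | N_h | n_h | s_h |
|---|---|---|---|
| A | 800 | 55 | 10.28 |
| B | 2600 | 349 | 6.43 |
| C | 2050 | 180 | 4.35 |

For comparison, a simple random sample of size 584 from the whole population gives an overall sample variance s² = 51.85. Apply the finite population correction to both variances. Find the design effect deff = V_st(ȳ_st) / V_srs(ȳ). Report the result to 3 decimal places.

V̂(ȳ_st) = Σ W_h² (1 − n_h/N_h) s_h²/n_h, with W_h = N_h/N and N = 5450:
  stratum A: (800/5450)²·(1 − 55/800)·10.28²/55 = 0.0385547
  stratum B: (2600/5450)²·(1 − 349/2600)·6.43²/349 = 0.0233428
  stratum C: (2050/5450)²·(1 − 180/2050)·4.35²/180 = 0.0135678
V_st = 0.0754652
V_srs = (1 − 584/5450)·51.85/584 = 0.0792705
deff = V_st / V_srs = 0.0754652/0.0792705 = 0.9520

deff ≈ 0.952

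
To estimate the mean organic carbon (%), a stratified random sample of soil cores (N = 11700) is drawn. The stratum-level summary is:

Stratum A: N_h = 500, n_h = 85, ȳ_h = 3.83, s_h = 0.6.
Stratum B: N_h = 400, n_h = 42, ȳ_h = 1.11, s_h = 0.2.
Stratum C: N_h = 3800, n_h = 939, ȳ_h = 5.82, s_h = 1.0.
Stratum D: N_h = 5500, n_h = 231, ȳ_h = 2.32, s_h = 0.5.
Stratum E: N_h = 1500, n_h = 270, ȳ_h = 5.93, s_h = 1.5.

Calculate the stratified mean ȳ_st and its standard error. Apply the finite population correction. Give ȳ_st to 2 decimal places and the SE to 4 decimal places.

ȳ_st = Σ W_h ȳ_h = (500·3.83 + 400·1.11 + 3800·5.82 + 5500·2.32 + 1500·5.93)/11700 = 3.94274
V̂(ȳ_st) = Σ W_h² (1 − n_h/N_h) s_h²/n_h, with W_h = N_h/N and N = 11700:
  stratum A: (500/11700)²·(1 − 85/500)·0.6²/85 = 6.41992e-06
  stratum B: (400/11700)²·(1 − 42/400)·0.2²/42 = 9.96281e-07
  stratum C: (3800/11700)²·(1 − 939/3800)·1.0²/939 = 8.45793e-05
  stratum D: (5500/11700)²·(1 − 231/5500)·0.5²/231 = 0.000229112
  stratum E: (1500/11700)²·(1 − 270/1500)·1.5²/270 = 0.000112316
V̂(ȳ_st) = 0.000433424
SE(ȳ_st) = √0.000433424 = 0.0208188

ȳ_st ≈ 3.94, SE ≈ 0.0208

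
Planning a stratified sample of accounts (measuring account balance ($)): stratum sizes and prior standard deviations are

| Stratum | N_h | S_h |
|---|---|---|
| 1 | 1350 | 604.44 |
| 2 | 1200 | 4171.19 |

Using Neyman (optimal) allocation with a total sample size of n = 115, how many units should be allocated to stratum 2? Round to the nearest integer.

Neyman allocation: n_h = n · N_h S_h / Σ N_i S_i, with n = 115.
  stratum 1: N_h·S_h = 1350·604.44 = 815994.00
  stratum 2: N_h·S_h = 1200·4171.19 = 5005428.00
Σ N_h S_h = 5821422.00
n for stratum 2 = 115·5005428.00/5821422.00 = 98.880 → 99

99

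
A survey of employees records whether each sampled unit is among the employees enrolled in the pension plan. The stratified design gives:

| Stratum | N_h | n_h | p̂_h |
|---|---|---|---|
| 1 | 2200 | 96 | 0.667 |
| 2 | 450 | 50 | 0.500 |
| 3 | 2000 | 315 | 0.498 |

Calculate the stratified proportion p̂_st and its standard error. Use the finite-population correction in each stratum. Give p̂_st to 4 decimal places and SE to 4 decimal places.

p̂_st ≈ 0.5782, SE ≈ 0.0258

N = 4650; stratum weights W_h = N_h/N.
p̂_st = Σ W_h p̂_h = (2200·0.667 + 450·0.500 + 2000·0.498)/4650 = 0.57815
V̂(p̂_st) = Σ W_h² (1 − n_h/N_h) p̂_h(1−p̂_h)/(n_h−1):
  stratum 1: (2200/4650)²·(1 − 96/2200)·0.667·0.333/95 = 0.000500506
  stratum 2: (450/4650)²·(1 − 50/450)·0.500·0.500/49 = 4.24728e-05
  stratum 3: (2000/4650)²·(1 − 315/2000)·0.498·0.502/314 = 0.000124087
V̂(p̂_st) = 0.000667066; SE = √V̂ = 0.0258276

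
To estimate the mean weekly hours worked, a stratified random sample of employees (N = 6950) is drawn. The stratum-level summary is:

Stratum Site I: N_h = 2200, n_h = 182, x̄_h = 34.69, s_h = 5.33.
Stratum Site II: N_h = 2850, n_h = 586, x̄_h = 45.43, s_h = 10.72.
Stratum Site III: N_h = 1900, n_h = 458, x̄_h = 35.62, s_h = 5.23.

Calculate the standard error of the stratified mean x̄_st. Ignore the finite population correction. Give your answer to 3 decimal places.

V̂(x̄_st) = Σ W_h² s_h²/n_h, with W_h = N_h/N and N = 6950:
  stratum Site I: (2200/6950)²·5.33²/182 = 0.0156408
  stratum Site II: (2850/6950)²·10.72²/586 = 0.0329771
  stratum Site III: (1900/6950)²·5.23²/458 = 0.0044635
V̂(x̄_st) = 0.0530814
SE(x̄_st) = √0.0530814 = 0.230394

SE(x̄_st) ≈ 0.230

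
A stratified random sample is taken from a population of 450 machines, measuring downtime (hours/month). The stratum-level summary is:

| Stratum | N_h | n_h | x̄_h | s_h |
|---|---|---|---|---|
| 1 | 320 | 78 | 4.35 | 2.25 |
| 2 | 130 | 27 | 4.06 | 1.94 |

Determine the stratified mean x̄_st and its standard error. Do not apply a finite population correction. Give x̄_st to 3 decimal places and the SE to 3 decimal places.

x̄_st ≈ 4.266, SE ≈ 0.211

x̄_st = Σ W_h x̄_h = (320·4.35 + 130·4.06)/450 = 4.26622
V̂(x̄_st) = Σ W_h² s_h²/n_h, with W_h = N_h/N and N = 450:
  stratum 1: (320/450)²·2.25²/78 = 0.0328205
  stratum 2: (130/450)²·1.94²/27 = 0.0116333
V̂(x̄_st) = 0.0444538
SE(x̄_st) = √0.0444538 = 0.210841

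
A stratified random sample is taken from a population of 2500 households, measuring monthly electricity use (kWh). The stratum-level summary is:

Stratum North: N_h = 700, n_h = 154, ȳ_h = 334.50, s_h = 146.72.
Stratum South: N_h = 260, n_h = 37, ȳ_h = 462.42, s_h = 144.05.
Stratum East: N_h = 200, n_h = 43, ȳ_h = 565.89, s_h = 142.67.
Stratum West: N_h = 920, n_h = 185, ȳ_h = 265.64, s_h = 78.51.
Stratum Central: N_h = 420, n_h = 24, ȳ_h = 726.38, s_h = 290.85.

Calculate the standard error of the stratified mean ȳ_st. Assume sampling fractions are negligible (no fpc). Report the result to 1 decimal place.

SE(ȳ_st) ≈ 11.1

V̂(ȳ_st) = Σ W_h² s_h²/n_h, with W_h = N_h/N and N = 2500:
  stratum North: (700/2500)²·146.72²/154 = 10.9591
  stratum South: (260/2500)²·144.05²/37 = 6.06585
  stratum East: (200/2500)²·142.67²/43 = 3.02954
  stratum West: (920/2500)²·78.51²/185 = 4.51205
  stratum Central: (420/2500)²·290.85²/24 = 99.4822
V̂(ȳ_st) = 124.049
SE(ȳ_st) = √124.049 = 11.1377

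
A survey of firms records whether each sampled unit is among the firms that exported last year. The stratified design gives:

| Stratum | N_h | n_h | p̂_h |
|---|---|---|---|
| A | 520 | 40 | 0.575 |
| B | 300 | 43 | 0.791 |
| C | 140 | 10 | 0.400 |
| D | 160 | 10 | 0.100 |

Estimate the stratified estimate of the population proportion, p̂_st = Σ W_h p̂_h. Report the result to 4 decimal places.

p̂_st ≈ 0.5431

N = 1120; stratum weights W_h = N_h/N.
p̂_st = Σ W_h p̂_h = (520·0.575 + 300·0.791 + 140·0.400 + 160·0.100)/1120 = 0.54312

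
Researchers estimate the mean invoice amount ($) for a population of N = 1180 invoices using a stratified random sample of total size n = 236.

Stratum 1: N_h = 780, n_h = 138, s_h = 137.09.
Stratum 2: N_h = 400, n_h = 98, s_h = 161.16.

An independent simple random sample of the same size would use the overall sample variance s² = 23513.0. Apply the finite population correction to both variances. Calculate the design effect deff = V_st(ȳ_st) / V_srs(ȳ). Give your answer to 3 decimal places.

deff ≈ 0.903

V̂(ȳ_st) = Σ W_h² (1 − n_h/N_h) s_h²/n_h, with W_h = N_h/N and N = 1180:
  stratum 1: (780/1180)²·(1 − 138/780)·137.09²/138 = 48.9777
  stratum 2: (400/1180)²·(1 − 98/400)·161.16²/98 = 22.9928
V_st = 71.9704
V_srs = (1 − 236/1180)·23513.0/236 = 79.7051
deff = V_st / V_srs = 71.9704/79.7051 = 0.9030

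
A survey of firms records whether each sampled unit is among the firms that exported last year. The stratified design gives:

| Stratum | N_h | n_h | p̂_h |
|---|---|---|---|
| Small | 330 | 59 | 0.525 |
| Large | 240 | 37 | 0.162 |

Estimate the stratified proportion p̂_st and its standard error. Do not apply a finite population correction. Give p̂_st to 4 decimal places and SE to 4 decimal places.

N = 570; stratum weights W_h = N_h/N.
p̂_st = Σ W_h p̂_h = (330·0.525 + 240·0.162)/570 = 0.37216
V̂(p̂_st) = Σ W_h² p̂_h(1−p̂_h)/(n_h−1):
  stratum Small: (330/570)²·0.525·0.475/58 = 0.00144113
  stratum Large: (240/570)²·0.162·0.838/36 = 0.000668543
V̂(p̂_st) = 0.00210967; SE = √V̂ = 0.0459312

p̂_st ≈ 0.3722, SE ≈ 0.0459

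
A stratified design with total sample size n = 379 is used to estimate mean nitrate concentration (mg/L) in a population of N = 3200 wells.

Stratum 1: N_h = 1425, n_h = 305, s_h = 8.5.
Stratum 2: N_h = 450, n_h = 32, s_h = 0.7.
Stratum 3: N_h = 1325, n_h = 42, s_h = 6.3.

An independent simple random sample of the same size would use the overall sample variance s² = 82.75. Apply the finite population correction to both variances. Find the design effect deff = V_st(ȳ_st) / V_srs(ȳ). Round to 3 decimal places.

deff ≈ 1.008

V̂(ȳ_st) = Σ W_h² (1 − n_h/N_h) s_h²/n_h, with W_h = N_h/N and N = 3200:
  stratum 1: (1425/3200)²·(1 − 305/1425)·8.5²/305 = 0.0369208
  stratum 2: (450/3200)²·(1 − 32/450)·0.7²/32 = 0.000281277
  stratum 3: (1325/3200)²·(1 − 42/1325)·6.3²/42 = 0.156882
V_st = 0.194085
V_srs = (1 − 379/3200)·82.75/379 = 0.192478
deff = V_st / V_srs = 0.194085/0.192478 = 1.0083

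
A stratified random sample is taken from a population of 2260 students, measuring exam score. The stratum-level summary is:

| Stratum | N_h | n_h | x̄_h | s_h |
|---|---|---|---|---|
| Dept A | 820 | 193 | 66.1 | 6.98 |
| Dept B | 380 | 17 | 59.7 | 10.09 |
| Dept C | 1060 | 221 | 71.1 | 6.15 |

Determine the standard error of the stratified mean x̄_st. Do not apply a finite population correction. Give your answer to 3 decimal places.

V̂(x̄_st) = Σ W_h² s_h²/n_h, with W_h = N_h/N and N = 2260:
  stratum Dept A: (820/2260)²·6.98²/193 = 0.0332326
  stratum Dept B: (380/2260)²·10.09²/17 = 0.16931
  stratum Dept C: (1060/2260)²·6.15²/221 = 0.0376489
V̂(x̄_st) = 0.240192
SE(x̄_st) = √0.240192 = 0.490094

SE(x̄_st) ≈ 0.490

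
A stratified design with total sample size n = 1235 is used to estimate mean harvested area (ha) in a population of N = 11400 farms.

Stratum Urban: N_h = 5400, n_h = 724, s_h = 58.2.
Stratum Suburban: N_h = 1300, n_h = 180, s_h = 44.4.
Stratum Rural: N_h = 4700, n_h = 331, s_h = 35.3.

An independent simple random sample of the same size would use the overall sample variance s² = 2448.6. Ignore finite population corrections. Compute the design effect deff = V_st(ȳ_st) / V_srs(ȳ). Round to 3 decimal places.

deff ≈ 0.924

V̂(ȳ_st) = Σ W_h² s_h²/n_h, with W_h = N_h/N and N = 11400:
  stratum Urban: (5400/11400)²·58.2²/724 = 1.04975
  stratum Suburban: (1300/11400)²·44.4²/180 = 0.14242
  stratum Rural: (4700/11400)²·35.3²/331 = 0.639893
V_st = 1.83206
V_srs = s²/n = 2448.6/1235 = 1.98267
deff = V_st / V_srs = 1.83206/1.98267 = 0.9240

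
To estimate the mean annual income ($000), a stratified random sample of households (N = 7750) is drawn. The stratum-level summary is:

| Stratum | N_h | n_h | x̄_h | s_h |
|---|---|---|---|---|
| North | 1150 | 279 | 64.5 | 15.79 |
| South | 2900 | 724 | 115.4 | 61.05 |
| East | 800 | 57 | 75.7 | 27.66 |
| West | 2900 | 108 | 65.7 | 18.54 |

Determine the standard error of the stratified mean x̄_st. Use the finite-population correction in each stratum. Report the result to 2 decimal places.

SE(x̄_st) ≈ 1.06

V̂(x̄_st) = Σ W_h² (1 − n_h/N_h) s_h²/n_h, with W_h = N_h/N and N = 7750:
  stratum North: (1150/7750)²·(1 − 279/1150)·15.79²/279 = 0.014903
  stratum South: (2900/7750)²·(1 − 724/2900)·61.05²/724 = 0.540862
  stratum East: (800/7750)²·(1 − 57/800)·27.66²/57 = 0.132833
  stratum West: (2900/7750)²·(1 − 108/2900)·18.54²/108 = 0.429048
V̂(x̄_st) = 1.11765
SE(x̄_st) = √1.11765 = 1.05719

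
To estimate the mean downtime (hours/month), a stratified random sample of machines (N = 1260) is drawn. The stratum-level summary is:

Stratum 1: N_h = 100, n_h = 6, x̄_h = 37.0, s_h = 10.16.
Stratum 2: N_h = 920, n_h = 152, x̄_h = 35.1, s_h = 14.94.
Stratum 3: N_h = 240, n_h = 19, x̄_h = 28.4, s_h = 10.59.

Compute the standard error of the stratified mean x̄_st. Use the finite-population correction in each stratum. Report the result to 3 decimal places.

SE(x̄_st) ≈ 0.976

V̂(x̄_st) = Σ W_h² (1 − n_h/N_h) s_h²/n_h, with W_h = N_h/N and N = 1260:
  stratum 1: (100/1260)²·(1 − 6/100)·10.16²/6 = 0.101865
  stratum 2: (920/1260)²·(1 − 152/920)·14.94²/152 = 0.65353
  stratum 3: (240/1260)²·(1 − 19/240)·10.59²/19 = 0.197197
V̂(x̄_st) = 0.952592
SE(x̄_st) = √0.952592 = 0.976008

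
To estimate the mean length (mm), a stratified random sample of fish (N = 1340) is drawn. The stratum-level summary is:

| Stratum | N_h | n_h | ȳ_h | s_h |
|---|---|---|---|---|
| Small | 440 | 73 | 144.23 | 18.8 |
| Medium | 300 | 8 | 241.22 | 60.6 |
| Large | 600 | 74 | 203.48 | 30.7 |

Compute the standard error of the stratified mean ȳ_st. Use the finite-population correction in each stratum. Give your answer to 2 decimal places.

SE(ȳ_st) ≈ 5.01

V̂(ȳ_st) = Σ W_h² (1 − n_h/N_h) s_h²/n_h, with W_h = N_h/N and N = 1340:
  stratum Small: (440/1340)²·(1 − 73/440)·18.8²/73 = 0.435414
  stratum Medium: (300/1340)²·(1 − 8/300)·60.6²/8 = 22.3949
  stratum Large: (600/1340)²·(1 − 74/600)·30.7²/74 = 2.23858
V̂(ȳ_st) = 25.0689
SE(ȳ_st) = √25.0689 = 5.00689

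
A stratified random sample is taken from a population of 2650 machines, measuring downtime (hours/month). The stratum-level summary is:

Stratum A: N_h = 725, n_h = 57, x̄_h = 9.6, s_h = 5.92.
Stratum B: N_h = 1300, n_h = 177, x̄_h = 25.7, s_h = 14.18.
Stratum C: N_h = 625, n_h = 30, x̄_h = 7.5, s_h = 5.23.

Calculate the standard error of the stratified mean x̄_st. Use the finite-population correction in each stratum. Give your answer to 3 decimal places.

V̂(x̄_st) = Σ W_h² (1 − n_h/N_h) s_h²/n_h, with W_h = N_h/N and N = 2650:
  stratum A: (725/2650)²·(1 − 57/725)·5.92²/57 = 0.0424025
  stratum B: (1300/2650)²·(1 − 177/1300)·14.18²/177 = 0.236162
  stratum C: (625/2650)²·(1 − 30/625)·5.23²/30 = 0.0482822
V̂(x̄_st) = 0.326847
SE(x̄_st) = √0.326847 = 0.571705

SE(x̄_st) ≈ 0.572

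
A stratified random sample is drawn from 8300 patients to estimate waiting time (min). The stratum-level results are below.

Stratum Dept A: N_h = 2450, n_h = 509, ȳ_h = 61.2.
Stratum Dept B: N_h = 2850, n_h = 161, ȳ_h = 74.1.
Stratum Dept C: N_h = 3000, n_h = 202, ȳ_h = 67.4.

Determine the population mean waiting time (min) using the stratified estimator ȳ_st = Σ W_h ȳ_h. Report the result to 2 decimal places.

ȳ_st ≈ 67.87

N = Σ N_h = 8300. Stratum weights W_h = N_h/N.
ȳ_st = (2450·61.2 + 2850·74.1 + 3000·67.4) / 8300 = 67.8705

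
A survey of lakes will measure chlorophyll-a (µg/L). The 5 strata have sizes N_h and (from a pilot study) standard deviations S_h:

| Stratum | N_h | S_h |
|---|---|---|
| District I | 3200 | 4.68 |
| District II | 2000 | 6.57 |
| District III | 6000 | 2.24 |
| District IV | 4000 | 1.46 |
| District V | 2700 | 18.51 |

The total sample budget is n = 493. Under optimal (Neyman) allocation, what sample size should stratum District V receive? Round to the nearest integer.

Neyman allocation: n_h = n · N_h S_h / Σ N_i S_i, with n = 493.
  stratum District I: N_h·S_h = 3200·4.68 = 14976.00
  stratum District II: N_h·S_h = 2000·6.57 = 13140.00
  stratum District III: N_h·S_h = 6000·2.24 = 13440.00
  stratum District IV: N_h·S_h = 4000·1.46 = 5840.00
  stratum District V: N_h·S_h = 2700·18.51 = 49977.00
Σ N_h S_h = 97373.00
n for stratum District V = 493·49977.00/97373.00 = 253.034 → 253

253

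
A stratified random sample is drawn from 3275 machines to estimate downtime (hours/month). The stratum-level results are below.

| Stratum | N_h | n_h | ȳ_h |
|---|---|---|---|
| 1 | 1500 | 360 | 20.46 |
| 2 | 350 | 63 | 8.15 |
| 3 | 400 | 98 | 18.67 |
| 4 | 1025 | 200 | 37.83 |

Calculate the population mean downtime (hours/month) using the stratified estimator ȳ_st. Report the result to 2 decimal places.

ȳ_st ≈ 24.36

N = Σ N_h = 3275. Stratum weights W_h = N_h/N.
ȳ_st = (1500·20.46 + 350·8.15 + 400·18.67 + 1025·37.83) / 3275 = 24.3622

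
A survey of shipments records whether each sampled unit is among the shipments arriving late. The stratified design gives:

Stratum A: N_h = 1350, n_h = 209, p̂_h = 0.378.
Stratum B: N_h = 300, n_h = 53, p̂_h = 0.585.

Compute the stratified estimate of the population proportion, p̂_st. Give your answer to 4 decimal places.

p̂_st ≈ 0.4156

N = 1650; stratum weights W_h = N_h/N.
p̂_st = Σ W_h p̂_h = (1350·0.378 + 300·0.585)/1650 = 0.41564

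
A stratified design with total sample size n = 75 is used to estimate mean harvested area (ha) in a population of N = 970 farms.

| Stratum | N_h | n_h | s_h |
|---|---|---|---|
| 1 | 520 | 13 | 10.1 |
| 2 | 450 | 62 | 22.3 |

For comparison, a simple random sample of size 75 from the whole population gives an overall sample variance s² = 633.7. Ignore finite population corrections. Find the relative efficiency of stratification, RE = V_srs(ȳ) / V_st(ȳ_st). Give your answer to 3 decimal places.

V̂(ȳ_st) = Σ W_h² s_h²/n_h, with W_h = N_h/N and N = 970:
  stratum 1: (520/970)²·10.1²/13 = 2.25508
  stratum 2: (450/970)²·22.3²/62 = 1.72623
V_st = 3.98132
V_srs = s²/n = 633.7/75 = 8.44933
Relative efficiency = V_srs / V_st = 8.44933/3.98132 = 2.1222

RE ≈ 2.122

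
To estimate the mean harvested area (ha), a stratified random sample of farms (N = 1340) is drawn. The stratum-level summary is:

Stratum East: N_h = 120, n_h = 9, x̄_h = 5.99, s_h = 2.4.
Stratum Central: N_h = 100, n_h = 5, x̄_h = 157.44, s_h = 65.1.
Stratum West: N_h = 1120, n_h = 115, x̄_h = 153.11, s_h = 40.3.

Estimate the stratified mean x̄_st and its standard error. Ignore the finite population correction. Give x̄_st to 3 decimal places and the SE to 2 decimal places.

x̄_st = Σ W_h x̄_h = (120·5.99 + 100·157.44 + 1120·153.11)/1340 = 140.25821
V̂(x̄_st) = Σ W_h² s_h²/n_h, with W_h = N_h/N and N = 1340:
  stratum East: (120/1340)²·2.4²/9 = 0.00513255
  stratum Central: (100/1340)²·65.1²/5 = 4.72044
  stratum West: (1120/1340)²·40.3²/115 = 9.86595
V̂(x̄_st) = 14.5915
SE(x̄_st) = √14.5915 = 3.81988

x̄_st ≈ 140.258, SE ≈ 3.82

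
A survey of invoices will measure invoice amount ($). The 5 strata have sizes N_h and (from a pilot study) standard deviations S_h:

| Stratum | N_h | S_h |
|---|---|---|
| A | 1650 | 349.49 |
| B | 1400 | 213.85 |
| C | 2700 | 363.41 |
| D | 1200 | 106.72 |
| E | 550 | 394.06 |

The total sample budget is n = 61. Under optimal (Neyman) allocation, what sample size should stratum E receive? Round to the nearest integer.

Neyman allocation: n_h = n · N_h S_h / Σ N_i S_i, with n = 61.
  stratum A: N_h·S_h = 1650·349.49 = 576658.50
  stratum B: N_h·S_h = 1400·213.85 = 299390.00
  stratum C: N_h·S_h = 2700·363.41 = 981207.00
  stratum D: N_h·S_h = 1200·106.72 = 128064.00
  stratum E: N_h·S_h = 550·394.06 = 216733.00
Σ N_h S_h = 2202052.50
n for stratum E = 61·216733.00/2202052.50 = 6.004 → 6

6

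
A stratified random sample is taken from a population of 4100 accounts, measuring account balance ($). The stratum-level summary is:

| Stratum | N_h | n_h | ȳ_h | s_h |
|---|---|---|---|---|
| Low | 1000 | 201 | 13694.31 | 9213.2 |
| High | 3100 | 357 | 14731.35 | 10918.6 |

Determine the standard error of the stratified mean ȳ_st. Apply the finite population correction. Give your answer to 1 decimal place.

SE(ȳ_st) ≈ 434.7

V̂(ȳ_st) = Σ W_h² (1 − n_h/N_h) s_h²/n_h, with W_h = N_h/N and N = 4100:
  stratum Low: (1000/4100)²·(1 − 201/1000)·9213.2²/201 = 20072.6
  stratum High: (3100/4100)²·(1 − 357/3100)·10918.6²/357 = 168922
V̂(ȳ_st) = 188994
SE(ȳ_st) = √188994 = 434.735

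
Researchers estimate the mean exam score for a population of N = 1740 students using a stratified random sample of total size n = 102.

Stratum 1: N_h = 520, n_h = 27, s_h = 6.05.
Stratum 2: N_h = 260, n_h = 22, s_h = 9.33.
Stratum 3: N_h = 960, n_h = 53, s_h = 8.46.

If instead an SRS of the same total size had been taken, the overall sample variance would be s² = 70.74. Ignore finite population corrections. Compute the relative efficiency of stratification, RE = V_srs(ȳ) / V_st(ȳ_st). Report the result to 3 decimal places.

V̂(ȳ_st) = Σ W_h² s_h²/n_h, with W_h = N_h/N and N = 1740:
  stratum 1: (520/1740)²·6.05²/27 = 0.121075
  stratum 2: (260/1740)²·9.33²/22 = 0.0883464
  stratum 3: (960/1740)²·8.46²/53 = 0.411063
V_st = 0.620485
V_srs = s²/n = 70.74/102 = 0.693529
Relative efficiency = V_srs / V_st = 0.693529/0.620485 = 1.1177

RE ≈ 1.118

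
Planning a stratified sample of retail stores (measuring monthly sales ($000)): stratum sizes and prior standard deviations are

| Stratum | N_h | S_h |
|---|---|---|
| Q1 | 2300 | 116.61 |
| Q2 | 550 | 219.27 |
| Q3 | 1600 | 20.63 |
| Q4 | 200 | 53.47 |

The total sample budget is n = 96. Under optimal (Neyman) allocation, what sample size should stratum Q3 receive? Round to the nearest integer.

Neyman allocation: n_h = n · N_h S_h / Σ N_i S_i, with n = 96.
  stratum Q1: N_h·S_h = 2300·116.61 = 268203.00
  stratum Q2: N_h·S_h = 550·219.27 = 120598.50
  stratum Q3: N_h·S_h = 1600·20.63 = 33008.00
  stratum Q4: N_h·S_h = 200·53.47 = 10694.00
Σ N_h S_h = 432503.50
n for stratum Q3 = 96·33008.00/432503.50 = 7.327 → 7

7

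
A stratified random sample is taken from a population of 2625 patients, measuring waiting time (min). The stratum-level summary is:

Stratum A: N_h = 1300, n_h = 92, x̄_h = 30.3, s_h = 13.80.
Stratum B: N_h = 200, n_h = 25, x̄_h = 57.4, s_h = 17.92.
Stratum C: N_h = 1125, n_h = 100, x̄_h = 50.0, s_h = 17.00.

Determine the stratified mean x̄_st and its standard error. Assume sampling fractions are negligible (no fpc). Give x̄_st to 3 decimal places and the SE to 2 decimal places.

x̄_st = Σ W_h x̄_h = (1300·30.3 + 200·57.4 + 1125·50.0)/2625 = 40.80762
V̂(x̄_st) = Σ W_h² s_h²/n_h, with W_h = N_h/N and N = 2625:
  stratum A: (1300/2625)²·13.80²/92 = 0.50769
  stratum B: (200/2625)²·17.92²/25 = 0.0745654
  stratum C: (1125/2625)²·17.00²/100 = 0.530816
V̂(x̄_st) = 1.11307
SE(x̄_st) = √1.11307 = 1.05502

x̄_st ≈ 40.808, SE ≈ 1.06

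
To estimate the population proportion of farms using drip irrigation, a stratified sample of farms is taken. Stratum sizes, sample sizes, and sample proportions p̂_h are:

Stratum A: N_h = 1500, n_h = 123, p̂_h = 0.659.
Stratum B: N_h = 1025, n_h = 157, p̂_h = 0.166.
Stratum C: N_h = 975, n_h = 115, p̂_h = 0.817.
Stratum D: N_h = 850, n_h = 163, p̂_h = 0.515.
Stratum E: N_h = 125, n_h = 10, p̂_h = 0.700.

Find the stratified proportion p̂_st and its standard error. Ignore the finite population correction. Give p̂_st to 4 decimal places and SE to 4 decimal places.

N = 4475; stratum weights W_h = N_h/N.
p̂_st = Σ W_h p̂_h = (1500·0.659 + 1025·0.166 + 975·0.817 + 850·0.515 + 125·0.700)/4475 = 0.55430
V̂(p̂_st) = Σ W_h² p̂_h(1−p̂_h)/(n_h−1):
  stratum A: (1500/4475)²·0.659·0.341/122 = 0.000206955
  stratum B: (1025/4475)²·0.166·0.834/156 = 4.65598e-05
  stratum C: (975/4475)²·0.817·0.183/114 = 6.22575e-05
  stratum D: (850/4475)²·0.515·0.485/162 = 5.5627e-05
  stratum E: (125/4475)²·0.700·0.300/9 = 1.82058e-05
V̂(p̂_st) = 0.000389605; SE = √V̂ = 0.0197384

p̂_st ≈ 0.5543, SE ≈ 0.0197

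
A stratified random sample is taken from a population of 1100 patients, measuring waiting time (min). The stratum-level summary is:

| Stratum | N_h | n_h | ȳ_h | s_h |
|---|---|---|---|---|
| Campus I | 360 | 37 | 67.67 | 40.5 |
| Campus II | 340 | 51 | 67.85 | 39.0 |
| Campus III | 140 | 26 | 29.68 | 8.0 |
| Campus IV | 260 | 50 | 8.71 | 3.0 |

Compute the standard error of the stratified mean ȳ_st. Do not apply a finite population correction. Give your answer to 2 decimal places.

SE(ȳ_st) ≈ 2.77

V̂(ȳ_st) = Σ W_h² s_h²/n_h, with W_h = N_h/N and N = 1100:
  stratum Campus I: (360/1100)²·40.5²/37 = 4.74819
  stratum Campus II: (340/1100)²·39.0²/51 = 2.84926
  stratum Campus III: (140/1100)²·8.0²/26 = 0.0398729
  stratum Campus IV: (260/1100)²·3.0²/50 = 0.0100562
V̂(ȳ_st) = 7.64737
SE(ȳ_st) = √7.64737 = 2.76539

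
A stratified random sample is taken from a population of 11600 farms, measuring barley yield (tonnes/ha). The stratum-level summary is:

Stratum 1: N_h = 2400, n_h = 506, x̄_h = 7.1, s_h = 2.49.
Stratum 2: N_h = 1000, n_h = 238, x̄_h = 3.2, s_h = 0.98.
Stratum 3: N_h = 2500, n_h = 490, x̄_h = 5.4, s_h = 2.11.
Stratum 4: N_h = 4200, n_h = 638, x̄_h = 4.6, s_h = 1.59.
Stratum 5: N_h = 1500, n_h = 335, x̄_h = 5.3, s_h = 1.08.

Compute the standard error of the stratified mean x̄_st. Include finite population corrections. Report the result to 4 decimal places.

SE(x̄_st) ≈ 0.0355

V̂(x̄_st) = Σ W_h² (1 − n_h/N_h) s_h²/n_h, with W_h = N_h/N and N = 11600:
  stratum 1: (2400/11600)²·(1 − 506/2400)·2.49²/506 = 0.000413927
  stratum 2: (1000/11600)²·(1 − 238/1000)·0.98²/238 = 2.28515e-05
  stratum 3: (2500/11600)²·(1 − 490/2500)·2.11²/490 = 0.000339304
  stratum 4: (4200/11600)²·(1 − 638/4200)·1.59²/638 = 0.000440556
  stratum 5: (1500/11600)²·(1 − 335/1500)·1.08²/335 = 4.52172e-05
V̂(x̄_st) = 0.00126185
SE(x̄_st) = √0.00126185 = 0.0355226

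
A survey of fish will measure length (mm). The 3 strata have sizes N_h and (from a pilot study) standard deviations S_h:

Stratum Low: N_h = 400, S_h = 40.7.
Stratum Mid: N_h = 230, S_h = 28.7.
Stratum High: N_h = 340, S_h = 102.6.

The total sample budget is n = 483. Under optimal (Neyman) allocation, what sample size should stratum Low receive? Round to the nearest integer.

Neyman allocation: n_h = n · N_h S_h / Σ N_i S_i, with n = 483.
  stratum Low: N_h·S_h = 400·40.7 = 16280.00
  stratum Mid: N_h·S_h = 230·28.7 = 6601.00
  stratum High: N_h·S_h = 340·102.6 = 34884.00
Σ N_h S_h = 57765.00
n for stratum Low = 483·16280.00/57765.00 = 136.125 → 136

136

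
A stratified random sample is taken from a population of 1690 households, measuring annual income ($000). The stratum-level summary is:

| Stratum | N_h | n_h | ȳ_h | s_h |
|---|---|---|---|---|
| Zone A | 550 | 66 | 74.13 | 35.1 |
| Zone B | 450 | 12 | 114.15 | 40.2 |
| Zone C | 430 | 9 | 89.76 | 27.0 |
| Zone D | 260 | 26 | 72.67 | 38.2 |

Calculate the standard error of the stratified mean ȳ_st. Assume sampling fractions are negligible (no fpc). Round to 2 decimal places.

V̂(ȳ_st) = Σ W_h² s_h²/n_h, with W_h = N_h/N and N = 1690:
  stratum Zone A: (550/1690)²·35.1²/66 = 1.97707
  stratum Zone B: (450/1690)²·40.2²/12 = 9.54822
  stratum Zone C: (430/1690)²·27.0²/9 = 5.24383
  stratum Zone D: (260/1690)²·38.2²/26 = 1.32839
V̂(ȳ_st) = 18.0975
SE(ȳ_st) = √18.0975 = 4.25412

SE(ȳ_st) ≈ 4.25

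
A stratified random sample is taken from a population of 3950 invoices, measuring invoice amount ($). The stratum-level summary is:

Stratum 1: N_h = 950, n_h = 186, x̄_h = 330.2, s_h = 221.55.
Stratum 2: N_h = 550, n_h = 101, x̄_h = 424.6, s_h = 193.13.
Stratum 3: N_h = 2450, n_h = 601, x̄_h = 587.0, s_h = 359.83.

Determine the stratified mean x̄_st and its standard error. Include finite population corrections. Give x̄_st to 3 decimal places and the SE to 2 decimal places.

x̄_st = Σ W_h x̄_h = (950·330.2 + 550·424.6 + 2450·587.0)/3950 = 502.62532
V̂(x̄_st) = Σ W_h² (1 − n_h/N_h) s_h²/n_h, with W_h = N_h/N and N = 3950:
  stratum 1: (950/3950)²·(1 − 186/950)·221.55²/186 = 12.2759
  stratum 2: (550/3950)²·(1 − 101/550)·193.13²/101 = 5.84511
  stratum 3: (2450/3950)²·(1 − 601/2450)·359.83²/601 = 62.5503
V̂(x̄_st) = 80.6713
SE(x̄_st) = √80.6713 = 8.98172

x̄_st ≈ 502.625, SE ≈ 8.98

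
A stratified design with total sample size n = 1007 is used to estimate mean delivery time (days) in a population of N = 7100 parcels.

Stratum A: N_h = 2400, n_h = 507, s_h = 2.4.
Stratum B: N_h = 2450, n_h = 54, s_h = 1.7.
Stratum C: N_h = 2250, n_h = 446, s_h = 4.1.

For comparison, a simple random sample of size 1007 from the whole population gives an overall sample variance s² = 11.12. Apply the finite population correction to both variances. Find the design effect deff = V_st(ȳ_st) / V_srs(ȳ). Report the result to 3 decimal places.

deff ≈ 1.086

V̂(ȳ_st) = Σ W_h² (1 − n_h/N_h) s_h²/n_h, with W_h = N_h/N and N = 7100:
  stratum A: (2400/7100)²·(1 − 507/2400)·2.4²/507 = 0.00102391
  stratum B: (2450/7100)²·(1 − 54/2450)·1.7²/54 = 0.00623218
  stratum C: (2250/7100)²·(1 − 446/2250)·4.1²/446 = 0.00303484
V_st = 0.0102909
V_srs = (1 − 1007/7100)·11.12/1007 = 0.0094765
deff = V_st / V_srs = 0.0102909/0.0094765 = 1.0859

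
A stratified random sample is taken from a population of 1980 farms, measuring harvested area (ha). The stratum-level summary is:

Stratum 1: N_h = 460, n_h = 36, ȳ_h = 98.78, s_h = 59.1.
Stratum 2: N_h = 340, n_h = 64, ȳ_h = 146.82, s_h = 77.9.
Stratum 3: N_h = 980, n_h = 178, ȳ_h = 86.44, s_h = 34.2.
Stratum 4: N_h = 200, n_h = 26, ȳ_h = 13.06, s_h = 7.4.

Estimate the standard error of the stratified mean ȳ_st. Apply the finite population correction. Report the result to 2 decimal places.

SE(ȳ_st) ≈ 2.90

V̂(ȳ_st) = Σ W_h² (1 − n_h/N_h) s_h²/n_h, with W_h = N_h/N and N = 1980:
  stratum 1: (460/1980)²·(1 − 36/460)·59.1²/36 = 4.82687
  stratum 2: (340/1980)²·(1 − 64/340)·77.9²/64 = 2.26962
  stratum 3: (980/1980)²·(1 − 178/980)·34.2²/178 = 1.31735
  stratum 4: (200/1980)²·(1 − 26/200)·7.4²/26 = 0.0186956
V̂(ȳ_st) = 8.43254
SE(ȳ_st) = √8.43254 = 2.90388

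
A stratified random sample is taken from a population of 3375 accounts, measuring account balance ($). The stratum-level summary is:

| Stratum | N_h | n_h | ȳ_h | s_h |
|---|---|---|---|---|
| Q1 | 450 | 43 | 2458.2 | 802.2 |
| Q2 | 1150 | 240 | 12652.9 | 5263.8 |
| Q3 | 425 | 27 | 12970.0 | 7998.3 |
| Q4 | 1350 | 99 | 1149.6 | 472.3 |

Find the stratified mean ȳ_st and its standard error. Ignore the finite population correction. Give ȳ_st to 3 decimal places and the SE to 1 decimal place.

ȳ_st = Σ W_h ȳ_h = (450·2458.2 + 1150·12652.9 + 425·12970.0 + 1350·1149.6)/3375 = 6732.21778
V̂(ȳ_st) = Σ W_h² s_h²/n_h, with W_h = N_h/N and N = 3375:
  stratum Q1: (450/3375)²·802.2²/43 = 266.057
  stratum Q2: (1150/3375)²·5263.8²/240 = 13404
  stratum Q3: (425/3375)²·7998.3²/27 = 37571.8
  stratum Q4: (1350/3375)²·472.3²/99 = 360.513
V̂(ȳ_st) = 51602.4
SE(ȳ_st) = √51602.4 = 227.162

ȳ_st ≈ 6732.218, SE ≈ 227.2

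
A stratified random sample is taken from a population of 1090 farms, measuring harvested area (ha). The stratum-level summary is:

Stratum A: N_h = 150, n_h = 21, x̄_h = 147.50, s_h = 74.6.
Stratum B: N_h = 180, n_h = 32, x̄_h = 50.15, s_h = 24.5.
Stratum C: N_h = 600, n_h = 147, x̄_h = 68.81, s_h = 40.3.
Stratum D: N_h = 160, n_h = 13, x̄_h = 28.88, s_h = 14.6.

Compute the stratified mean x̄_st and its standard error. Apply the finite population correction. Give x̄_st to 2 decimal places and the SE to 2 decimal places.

x̄_st = Σ W_h x̄_h = (150·147.50 + 180·50.15 + 600·68.81 + 160·28.88)/1090 = 70.69615
V̂(x̄_st) = Σ W_h² (1 − n_h/N_h) s_h²/n_h, with W_h = N_h/N and N = 1090:
  stratum A: (150/1090)²·(1 − 21/150)·74.6²/21 = 4.31605
  stratum B: (180/1090)²·(1 − 32/180)·24.5²/32 = 0.420594
  stratum C: (600/1090)²·(1 − 147/600)·40.3²/147 = 2.52749
  stratum D: (160/1090)²·(1 − 13/160)·14.6²/13 = 0.324599
V̂(x̄_st) = 7.58873
SE(x̄_st) = √7.58873 = 2.75477

x̄_st ≈ 70.70, SE ≈ 2.75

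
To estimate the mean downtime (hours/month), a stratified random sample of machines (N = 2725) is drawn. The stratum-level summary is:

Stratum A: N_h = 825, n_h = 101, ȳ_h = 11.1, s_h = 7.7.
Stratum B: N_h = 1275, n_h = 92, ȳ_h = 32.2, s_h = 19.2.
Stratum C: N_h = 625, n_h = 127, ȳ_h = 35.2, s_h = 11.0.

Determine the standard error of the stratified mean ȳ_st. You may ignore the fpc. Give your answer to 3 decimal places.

SE(ȳ_st) ≈ 0.991

V̂(ȳ_st) = Σ W_h² s_h²/n_h, with W_h = N_h/N and N = 2725:
  stratum A: (825/2725)²·7.7²/101 = 0.0538065
  stratum B: (1275/2725)²·19.2²/92 = 0.877207
  stratum C: (625/2725)²·11.0²/127 = 0.0501197
V̂(ȳ_st) = 0.981133
SE(ȳ_st) = √0.981133 = 0.990522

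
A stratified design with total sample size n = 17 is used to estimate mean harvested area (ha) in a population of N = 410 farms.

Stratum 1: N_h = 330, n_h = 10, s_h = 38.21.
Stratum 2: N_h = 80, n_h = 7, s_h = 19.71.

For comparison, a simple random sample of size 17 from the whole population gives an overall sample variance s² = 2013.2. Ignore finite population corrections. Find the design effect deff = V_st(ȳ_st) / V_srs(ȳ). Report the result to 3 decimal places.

deff ≈ 0.817

V̂(ȳ_st) = Σ W_h² s_h²/n_h, with W_h = N_h/N and N = 410:
  stratum 1: (330/410)²·38.21²/10 = 94.5833
  stratum 2: (80/410)²·19.71²/7 = 2.11294
V_st = 96.6962
V_srs = s²/n = 2013.2/17 = 118.424
deff = V_st / V_srs = 96.6962/118.424 = 0.8165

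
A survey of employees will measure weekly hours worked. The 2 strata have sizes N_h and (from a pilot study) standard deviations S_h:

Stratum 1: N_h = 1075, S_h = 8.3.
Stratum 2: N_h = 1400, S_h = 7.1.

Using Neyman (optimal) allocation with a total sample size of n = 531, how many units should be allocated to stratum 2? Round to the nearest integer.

Neyman allocation: n_h = n · N_h S_h / Σ N_i S_i, with n = 531.
  stratum 1: N_h·S_h = 1075·8.3 = 8922.50
  stratum 2: N_h·S_h = 1400·7.1 = 9940.00
Σ N_h S_h = 18862.50
n for stratum 2 = 531·9940.00/18862.50 = 279.822 → 280

280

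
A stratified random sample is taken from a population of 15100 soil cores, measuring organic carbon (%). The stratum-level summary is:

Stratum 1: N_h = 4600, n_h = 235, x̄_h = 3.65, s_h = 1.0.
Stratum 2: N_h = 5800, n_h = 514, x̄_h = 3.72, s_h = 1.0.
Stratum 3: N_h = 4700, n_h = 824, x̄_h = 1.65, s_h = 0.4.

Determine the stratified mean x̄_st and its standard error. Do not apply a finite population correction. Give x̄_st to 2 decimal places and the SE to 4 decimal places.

x̄_st ≈ 3.05, SE ≈ 0.0265

x̄_st = Σ W_h x̄_h = (4600·3.65 + 5800·3.72 + 4700·1.65)/15100 = 3.05437
V̂(x̄_st) = Σ W_h² s_h²/n_h, with W_h = N_h/N and N = 15100:
  stratum 1: (4600/15100)²·1.0²/235 = 0.000394906
  stratum 2: (5800/15100)²·1.0²/514 = 0.000287038
  stratum 3: (4700/15100)²·0.4²/824 = 1.8812e-05
V̂(x̄_st) = 0.000700756
SE(x̄_st) = √0.000700756 = 0.0264718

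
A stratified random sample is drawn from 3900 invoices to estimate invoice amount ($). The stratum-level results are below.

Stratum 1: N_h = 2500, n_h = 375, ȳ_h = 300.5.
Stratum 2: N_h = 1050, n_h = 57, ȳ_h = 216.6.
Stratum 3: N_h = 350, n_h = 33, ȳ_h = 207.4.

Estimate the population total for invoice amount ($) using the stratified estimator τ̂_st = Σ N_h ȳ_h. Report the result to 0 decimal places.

τ̂_st = Σ N_h ȳ_h = 2500·300.5 + 1050·216.6 + 350·207.4 = 1051270

τ̂_st ≈ 1051270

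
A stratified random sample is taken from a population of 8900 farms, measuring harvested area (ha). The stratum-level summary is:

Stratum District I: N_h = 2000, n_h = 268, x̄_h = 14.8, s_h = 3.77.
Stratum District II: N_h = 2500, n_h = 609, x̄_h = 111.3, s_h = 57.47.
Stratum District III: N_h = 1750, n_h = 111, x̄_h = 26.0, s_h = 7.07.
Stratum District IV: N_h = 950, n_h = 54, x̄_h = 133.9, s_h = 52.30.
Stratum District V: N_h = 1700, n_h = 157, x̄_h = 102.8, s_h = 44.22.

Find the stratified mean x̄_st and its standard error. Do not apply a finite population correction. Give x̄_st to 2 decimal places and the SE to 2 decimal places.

x̄_st = Σ W_h x̄_h = (2000·14.8 + 2500·111.3 + 1750·26.0 + 950·133.9 + 1700·102.8)/8900 = 73.63090
V̂(x̄_st) = Σ W_h² s_h²/n_h, with W_h = N_h/N and N = 8900:
  stratum District I: (2000/8900)²·3.77²/268 = 0.00267811
  stratum District II: (2500/8900)²·57.47²/609 = 0.427922
  stratum District III: (1750/8900)²·7.07²/111 = 0.0174105
  stratum District IV: (950/8900)²·52.30²/54 = 0.577134
  stratum District V: (1700/8900)²·44.22²/157 = 0.454418
V̂(x̄_st) = 1.47956
SE(x̄_st) = √1.47956 = 1.21637

x̄_st ≈ 73.63, SE ≈ 1.22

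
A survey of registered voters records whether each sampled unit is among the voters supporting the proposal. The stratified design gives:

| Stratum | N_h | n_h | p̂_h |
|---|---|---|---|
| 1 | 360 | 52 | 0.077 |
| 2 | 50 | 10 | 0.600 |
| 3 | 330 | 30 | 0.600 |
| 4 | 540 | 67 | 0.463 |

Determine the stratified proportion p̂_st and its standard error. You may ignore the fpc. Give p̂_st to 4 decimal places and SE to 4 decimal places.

p̂_st ≈ 0.3951, SE ≈ 0.0370

N = 1280; stratum weights W_h = N_h/N.
p̂_st = Σ W_h p̂_h = (360·0.077 + 50·0.600 + 330·0.600 + 540·0.463)/1280 = 0.39511
V̂(p̂_st) = Σ W_h² p̂_h(1−p̂_h)/(n_h−1):
  stratum 1: (360/1280)²·0.077·0.923/51 = 0.000110232
  stratum 2: (50/1280)²·0.600·0.400/9 = 4.06901e-05
  stratum 3: (330/1280)²·0.600·0.400/29 = 0.000550074
  stratum 4: (540/1280)²·0.463·0.537/66 = 0.000670469
V̂(p̂_st) = 0.00137147; SE = √V̂ = 0.0370333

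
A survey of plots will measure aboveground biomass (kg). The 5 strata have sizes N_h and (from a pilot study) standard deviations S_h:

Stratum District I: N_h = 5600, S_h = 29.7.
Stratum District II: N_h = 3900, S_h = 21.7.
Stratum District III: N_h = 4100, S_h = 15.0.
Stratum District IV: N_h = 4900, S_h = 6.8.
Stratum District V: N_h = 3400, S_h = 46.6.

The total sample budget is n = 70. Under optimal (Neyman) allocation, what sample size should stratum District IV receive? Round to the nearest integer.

5

Neyman allocation: n_h = n · N_h S_h / Σ N_i S_i, with n = 70.
  stratum District I: N_h·S_h = 5600·29.7 = 166320.00
  stratum District II: N_h·S_h = 3900·21.7 = 84630.00
  stratum District III: N_h·S_h = 4100·15.0 = 61500.00
  stratum District IV: N_h·S_h = 4900·6.8 = 33320.00
  stratum District V: N_h·S_h = 3400·46.6 = 158440.00
Σ N_h S_h = 504210.00
n for stratum District IV = 70·33320.00/504210.00 = 4.626 → 5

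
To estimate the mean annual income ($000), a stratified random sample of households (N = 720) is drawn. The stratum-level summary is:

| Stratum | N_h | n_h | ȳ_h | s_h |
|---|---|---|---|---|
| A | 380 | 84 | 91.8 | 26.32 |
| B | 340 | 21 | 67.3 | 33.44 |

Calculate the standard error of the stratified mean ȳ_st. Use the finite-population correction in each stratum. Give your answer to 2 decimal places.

V̂(ȳ_st) = Σ W_h² (1 − n_h/N_h) s_h²/n_h, with W_h = N_h/N and N = 720:
  stratum A: (380/720)²·(1 − 84/380)·26.32²/84 = 1.78938
  stratum B: (340/720)²·(1 − 21/340)·33.44²/21 = 11.1408
V̂(ȳ_st) = 12.9302
SE(ȳ_st) = √12.9302 = 3.59586

SE(ȳ_st) ≈ 3.60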